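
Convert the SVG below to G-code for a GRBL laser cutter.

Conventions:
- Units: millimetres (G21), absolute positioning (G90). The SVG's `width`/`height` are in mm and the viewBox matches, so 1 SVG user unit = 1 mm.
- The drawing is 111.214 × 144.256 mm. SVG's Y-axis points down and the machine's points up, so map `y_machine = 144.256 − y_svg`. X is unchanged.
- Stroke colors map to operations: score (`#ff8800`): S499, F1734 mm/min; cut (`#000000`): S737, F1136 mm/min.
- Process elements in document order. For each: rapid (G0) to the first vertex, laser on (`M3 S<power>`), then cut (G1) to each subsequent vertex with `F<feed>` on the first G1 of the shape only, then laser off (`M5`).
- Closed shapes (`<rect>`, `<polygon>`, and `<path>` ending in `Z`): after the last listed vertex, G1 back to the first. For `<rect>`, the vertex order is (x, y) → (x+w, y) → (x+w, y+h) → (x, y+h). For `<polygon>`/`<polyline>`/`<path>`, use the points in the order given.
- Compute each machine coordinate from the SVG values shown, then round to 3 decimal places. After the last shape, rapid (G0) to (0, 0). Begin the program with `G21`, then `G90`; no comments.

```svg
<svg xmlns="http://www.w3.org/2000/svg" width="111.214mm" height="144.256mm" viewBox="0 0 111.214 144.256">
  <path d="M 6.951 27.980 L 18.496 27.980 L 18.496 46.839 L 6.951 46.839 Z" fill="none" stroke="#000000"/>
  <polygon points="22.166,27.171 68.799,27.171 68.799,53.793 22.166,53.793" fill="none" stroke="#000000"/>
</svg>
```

1 u = 1 mm; y_m = 144.256 − y.

[1] `<path>` rectangle, #000000→cut S737 F1136: (6.951,116.276) → (18.496,116.276) → (18.496,97.417) → (6.951,97.417) → (6.951,116.276) (closed)

[2] `<polygon>` rectangle, #000000→cut S737 F1136: (22.166,117.085) → (68.799,117.085) → (68.799,90.463) → (22.166,90.463) → (22.166,117.085) (closed)

G21
G90
G0 X6.951 Y116.276
M3 S737
G1 X18.496 Y116.276 F1136
G1 X18.496 Y97.417
G1 X6.951 Y97.417
G1 X6.951 Y116.276
M5
G0 X22.166 Y117.085
M3 S737
G1 X68.799 Y117.085 F1136
G1 X68.799 Y90.463
G1 X22.166 Y90.463
G1 X22.166 Y117.085
M5
G0 X0.000 Y0.000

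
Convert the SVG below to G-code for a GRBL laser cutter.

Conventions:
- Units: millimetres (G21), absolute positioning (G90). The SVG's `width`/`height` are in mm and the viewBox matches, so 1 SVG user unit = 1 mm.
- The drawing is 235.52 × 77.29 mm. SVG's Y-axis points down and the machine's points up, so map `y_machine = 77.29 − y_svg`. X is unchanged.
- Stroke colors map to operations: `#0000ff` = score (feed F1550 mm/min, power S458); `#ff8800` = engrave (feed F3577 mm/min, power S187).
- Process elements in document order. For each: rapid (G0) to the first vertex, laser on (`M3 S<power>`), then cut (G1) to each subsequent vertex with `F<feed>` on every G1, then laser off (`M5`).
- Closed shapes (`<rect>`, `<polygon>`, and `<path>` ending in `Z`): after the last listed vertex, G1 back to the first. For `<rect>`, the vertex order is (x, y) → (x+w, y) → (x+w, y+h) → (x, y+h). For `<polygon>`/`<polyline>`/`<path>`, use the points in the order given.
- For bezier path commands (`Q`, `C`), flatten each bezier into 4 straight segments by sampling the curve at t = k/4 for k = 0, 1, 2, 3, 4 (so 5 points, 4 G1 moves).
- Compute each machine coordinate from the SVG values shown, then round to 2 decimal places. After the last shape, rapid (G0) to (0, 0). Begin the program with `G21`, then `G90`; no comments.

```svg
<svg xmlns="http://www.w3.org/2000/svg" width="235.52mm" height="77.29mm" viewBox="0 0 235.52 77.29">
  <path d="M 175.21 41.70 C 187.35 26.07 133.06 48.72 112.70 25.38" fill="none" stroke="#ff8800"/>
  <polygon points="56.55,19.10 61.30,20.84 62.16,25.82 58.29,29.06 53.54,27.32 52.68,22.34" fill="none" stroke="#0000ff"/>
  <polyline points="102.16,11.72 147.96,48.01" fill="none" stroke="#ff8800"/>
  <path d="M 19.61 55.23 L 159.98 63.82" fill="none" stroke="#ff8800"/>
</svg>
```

G21
G90
G0 X175.21 Y35.59
M3 S187
G1 X173.43 Y41.45 F3577
G1 X156.14 Y40.86 F3577
G1 X132.76 Y41.71 F3577
G1 X112.70 Y51.91 F3577
M5
G0 X56.55 Y58.19
M3 S458
G1 X61.30 Y56.45 F1550
G1 X62.16 Y51.47 F1550
G1 X58.29 Y48.23 F1550
G1 X53.54 Y49.97 F1550
G1 X52.68 Y54.95 F1550
G1 X56.55 Y58.19 F1550
M5
G0 X102.16 Y65.57
M3 S187
G1 X147.96 Y29.28 F3577
M5
G0 X19.61 Y22.06
M3 S187
G1 X159.98 Y13.47 F3577
M5
G0 X0.00 Y0.00

viewBox `0 0 235.52 77.29` with mm width/height → 1 unit = 1 mm. Flip: y_m = 77.29 − y_svg.

**Shape 1** — `<path>` cubic bezier, stroke `#ff8800` → engrave (S187, F3577). Control points (SVG): P0=(175.21,41.70), P1=(187.35,26.07), P2=(133.06,48.72), P3=(112.70,25.38); sampled at t=k/4. Machine vertices: (175.21,35.59) → (173.43,41.45) → (156.14,40.86) → (132.76,41.71) → (112.70,51.91). Open path.

**Shape 2** — `<polygon>` regular polygon, stroke `#0000ff` → score (S458, F1550). Machine vertices: (56.55,58.19) → (61.30,56.45) → (62.16,51.47) → (58.29,48.23) → (53.54,49.97) → (52.68,54.95) → (56.55,58.19). Closed: final G1 returns to the first vertex.

**Shape 3** — `<polyline>` line segment, stroke `#ff8800` → engrave (S187, F3577). Machine vertices: (102.16,65.57) → (147.96,29.28). Open path.

**Shape 4** — `<path>` line segment, stroke `#ff8800` → engrave (S187, F3577). Machine vertices: (19.61,22.06) → (159.98,13.47). Open path.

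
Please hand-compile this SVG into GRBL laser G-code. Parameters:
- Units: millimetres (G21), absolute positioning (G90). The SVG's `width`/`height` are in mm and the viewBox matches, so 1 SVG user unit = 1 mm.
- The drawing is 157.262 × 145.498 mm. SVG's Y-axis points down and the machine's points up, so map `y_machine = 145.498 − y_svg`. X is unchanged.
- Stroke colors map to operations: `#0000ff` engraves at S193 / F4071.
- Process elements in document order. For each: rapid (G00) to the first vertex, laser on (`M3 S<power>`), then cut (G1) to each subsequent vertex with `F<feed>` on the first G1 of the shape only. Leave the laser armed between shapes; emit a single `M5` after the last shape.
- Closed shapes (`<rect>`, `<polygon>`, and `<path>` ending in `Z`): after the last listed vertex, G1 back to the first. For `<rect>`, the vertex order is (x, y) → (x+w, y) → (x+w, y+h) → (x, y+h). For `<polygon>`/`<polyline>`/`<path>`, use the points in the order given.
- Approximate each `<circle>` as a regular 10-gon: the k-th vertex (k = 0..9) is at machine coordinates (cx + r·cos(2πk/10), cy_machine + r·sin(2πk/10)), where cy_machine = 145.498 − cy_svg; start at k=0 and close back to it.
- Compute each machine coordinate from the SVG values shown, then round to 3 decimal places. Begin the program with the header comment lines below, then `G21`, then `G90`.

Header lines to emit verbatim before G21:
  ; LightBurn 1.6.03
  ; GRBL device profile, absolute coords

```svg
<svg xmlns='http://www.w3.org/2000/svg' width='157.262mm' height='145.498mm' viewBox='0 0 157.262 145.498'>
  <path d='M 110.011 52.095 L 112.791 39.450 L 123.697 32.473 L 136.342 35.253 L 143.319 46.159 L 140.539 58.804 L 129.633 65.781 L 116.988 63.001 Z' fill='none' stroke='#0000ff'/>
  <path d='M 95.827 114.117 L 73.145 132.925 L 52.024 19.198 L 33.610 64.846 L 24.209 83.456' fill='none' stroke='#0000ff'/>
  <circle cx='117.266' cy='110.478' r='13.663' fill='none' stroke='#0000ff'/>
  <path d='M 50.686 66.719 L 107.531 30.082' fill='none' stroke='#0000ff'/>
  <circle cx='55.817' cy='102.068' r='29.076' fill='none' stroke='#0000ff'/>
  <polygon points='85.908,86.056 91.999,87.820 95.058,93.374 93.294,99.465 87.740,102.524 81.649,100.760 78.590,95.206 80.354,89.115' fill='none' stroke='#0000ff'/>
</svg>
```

viewBox `0 0 157.262 145.498` with mm width/height → 1 unit = 1 mm. Flip: y_m = 145.498 − y_svg.

**Shape 1** — `<path>` regular polygon, stroke `#0000ff` → engrave (S193, F4071). Machine vertices: (110.011,93.403) → (112.791,106.048) → (123.697,113.025) → (136.342,110.245) → (143.319,99.339) → (140.539,86.694) → (129.633,79.717) → (116.988,82.497) → (110.011,93.403). Closed: final G1 returns to the first vertex.

**Shape 2** — `<path>` open polyline, stroke `#0000ff` → engrave (S193, F4071). Machine vertices: (95.827,31.381) → (73.145,12.573) → (52.024,126.300) → (33.610,80.652) → (24.209,62.042). Open path.

**Shape 3** — `<circle>` circle, stroke `#0000ff` → engrave (S193, F4071). Machine vertices: (130.929,35.020) → (128.320,43.051) → (121.488,48.014) → (113.044,48.014) → (106.212,43.051) → (103.603,35.020) → (106.212,26.989) → (113.044,22.026) → (121.488,22.026) → (128.320,26.989) → (130.929,35.020). Closed: final G1 returns to the first vertex.

**Shape 4** — `<path>` line segment, stroke `#0000ff` → engrave (S193, F4071). Machine vertices: (50.686,78.779) → (107.531,115.416). Open path.

**Shape 5** — `<circle>` circle, stroke `#0000ff` → engrave (S193, F4071). Machine vertices: (84.893,43.430) → (79.340,60.520) → (64.802,71.083) → (46.832,71.083) → (32.294,60.520) → (26.741,43.430) → (32.294,26.340) → (46.832,15.777) → (64.802,15.777) → (79.340,26.340) → (84.893,43.430). Closed: final G1 returns to the first vertex.

**Shape 6** — `<polygon>` regular polygon, stroke `#0000ff` → engrave (S193, F4071). Machine vertices: (85.908,59.442) → (91.999,57.678) → (95.058,52.124) → (93.294,46.033) → (87.740,42.974) → (81.649,44.738) → (78.590,50.292) → (80.354,56.383) → (85.908,59.442). Closed: final G1 returns to the first vertex.

; LightBurn 1.6.03
; GRBL device profile, absolute coords
G21
G90
G00 X110.011 Y93.403
M3 S193
G1 X112.791 Y106.048 F4071
G1 X123.697 Y113.025
G1 X136.342 Y110.245
G1 X143.319 Y99.339
G1 X140.539 Y86.694
G1 X129.633 Y79.717
G1 X116.988 Y82.497
G1 X110.011 Y93.403
G00 X95.827 Y31.381
M3 S193
G1 X73.145 Y12.573 F4071
G1 X52.024 Y126.300
G1 X33.610 Y80.652
G1 X24.209 Y62.042
G00 X130.929 Y35.020
M3 S193
G1 X128.320 Y43.051 F4071
G1 X121.488 Y48.014
G1 X113.044 Y48.014
G1 X106.212 Y43.051
G1 X103.603 Y35.020
G1 X106.212 Y26.989
G1 X113.044 Y22.026
G1 X121.488 Y22.026
G1 X128.320 Y26.989
G1 X130.929 Y35.020
G00 X50.686 Y78.779
M3 S193
G1 X107.531 Y115.416 F4071
G00 X84.893 Y43.430
M3 S193
G1 X79.340 Y60.520 F4071
G1 X64.802 Y71.083
G1 X46.832 Y71.083
G1 X32.294 Y60.520
G1 X26.741 Y43.430
G1 X32.294 Y26.340
G1 X46.832 Y15.777
G1 X64.802 Y15.777
G1 X79.340 Y26.340
G1 X84.893 Y43.430
G00 X85.908 Y59.442
M3 S193
G1 X91.999 Y57.678 F4071
G1 X95.058 Y52.124
G1 X93.294 Y46.033
G1 X87.740 Y42.974
G1 X81.649 Y44.738
G1 X78.590 Y50.292
G1 X80.354 Y56.383
G1 X85.908 Y59.442
M5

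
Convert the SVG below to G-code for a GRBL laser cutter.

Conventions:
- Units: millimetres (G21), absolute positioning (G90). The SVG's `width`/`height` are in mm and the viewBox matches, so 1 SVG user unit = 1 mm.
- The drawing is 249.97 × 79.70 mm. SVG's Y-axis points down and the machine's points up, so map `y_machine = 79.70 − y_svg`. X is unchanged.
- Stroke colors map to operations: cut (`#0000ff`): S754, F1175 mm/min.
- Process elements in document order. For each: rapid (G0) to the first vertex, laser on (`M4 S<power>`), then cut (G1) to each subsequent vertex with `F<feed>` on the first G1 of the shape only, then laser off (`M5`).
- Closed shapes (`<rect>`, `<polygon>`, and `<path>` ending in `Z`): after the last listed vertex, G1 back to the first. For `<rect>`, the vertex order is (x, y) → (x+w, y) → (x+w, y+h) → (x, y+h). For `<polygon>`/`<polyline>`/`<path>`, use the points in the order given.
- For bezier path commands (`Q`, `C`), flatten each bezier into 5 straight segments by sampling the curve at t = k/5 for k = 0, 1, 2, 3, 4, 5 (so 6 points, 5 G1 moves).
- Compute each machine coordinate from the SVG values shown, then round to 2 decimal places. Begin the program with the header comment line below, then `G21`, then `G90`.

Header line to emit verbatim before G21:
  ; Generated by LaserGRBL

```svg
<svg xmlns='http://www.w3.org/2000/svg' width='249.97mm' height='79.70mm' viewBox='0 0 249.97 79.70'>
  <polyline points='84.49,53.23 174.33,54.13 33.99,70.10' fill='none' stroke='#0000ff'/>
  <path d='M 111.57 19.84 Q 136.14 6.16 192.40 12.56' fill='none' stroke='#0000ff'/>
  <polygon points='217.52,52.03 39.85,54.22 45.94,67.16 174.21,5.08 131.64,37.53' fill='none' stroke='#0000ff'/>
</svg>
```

; Generated by LaserGRBL
G21
G90
G0 X84.49 Y26.47
M4 S754
G1 X174.33 Y25.57 F1175
G1 X33.99 Y9.60
M5
G0 X111.57 Y59.86
M4 S754
G1 X122.67 Y64.53 F1175
G1 X136.30 Y67.59
G1 X152.46 Y69.05
G1 X171.16 Y68.90
G1 X192.40 Y67.14
M5
G0 X217.52 Y27.67
M4 S754
G1 X39.85 Y25.48 F1175
G1 X45.94 Y12.54
G1 X174.21 Y74.62
G1 X131.64 Y42.17
G1 X217.52 Y27.67
M5

Since the viewBox matches the mm dimensions, user units are millimetres directly. The only transform is the Y-flip y_m = 79.70 − y_svg.

Shape 1 is a open polyline drawn with `<polyline>`. Its stroke #0000ff means cut at S754, F1175. After flipping Y the toolpath is (84.49,26.47) → (174.33,25.57) → (33.99,9.60).

Shape 2 is a quadratic bezier drawn with `<path>`. Its stroke #0000ff means cut at S754, F1175. After flipping Y the toolpath is (111.57,59.86) → (122.67,64.53) → (136.30,67.59) → (152.46,69.05) → (171.16,68.90) → (192.40,67.14).

Shape 3 is a closed polygon drawn with `<polygon>`. Its stroke #0000ff means cut at S754, F1175. After flipping Y the toolpath is (217.52,27.67) → (39.85,25.48) → (45.94,12.54) → (174.21,74.62) → (131.64,42.17) → (217.52,27.67), returning to the start.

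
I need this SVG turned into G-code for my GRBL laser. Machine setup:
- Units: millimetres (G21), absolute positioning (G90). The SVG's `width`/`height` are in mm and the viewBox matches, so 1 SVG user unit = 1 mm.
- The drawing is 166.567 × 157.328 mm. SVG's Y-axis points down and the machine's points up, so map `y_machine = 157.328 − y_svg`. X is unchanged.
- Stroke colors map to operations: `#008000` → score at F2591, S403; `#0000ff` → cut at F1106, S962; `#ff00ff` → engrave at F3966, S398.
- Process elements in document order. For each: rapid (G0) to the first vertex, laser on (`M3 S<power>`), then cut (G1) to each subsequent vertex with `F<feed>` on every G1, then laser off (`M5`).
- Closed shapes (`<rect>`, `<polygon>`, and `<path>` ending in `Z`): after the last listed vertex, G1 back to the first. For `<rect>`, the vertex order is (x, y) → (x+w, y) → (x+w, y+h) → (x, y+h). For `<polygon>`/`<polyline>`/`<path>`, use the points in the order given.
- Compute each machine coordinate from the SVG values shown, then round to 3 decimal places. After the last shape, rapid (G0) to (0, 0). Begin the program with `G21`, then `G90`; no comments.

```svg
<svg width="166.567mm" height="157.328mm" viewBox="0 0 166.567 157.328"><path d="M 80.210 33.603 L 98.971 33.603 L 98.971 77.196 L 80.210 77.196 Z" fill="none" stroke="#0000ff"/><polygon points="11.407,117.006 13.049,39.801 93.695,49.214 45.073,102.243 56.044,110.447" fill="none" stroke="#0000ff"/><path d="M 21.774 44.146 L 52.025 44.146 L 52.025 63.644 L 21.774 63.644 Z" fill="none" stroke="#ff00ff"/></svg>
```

Since the viewBox matches the mm dimensions, user units are millimetres directly. The only transform is the Y-flip y_m = 157.328 − y_svg.

Shape 1 is a rectangle drawn with `<path>`. Its stroke #0000ff means cut at S962, F1106. After flipping Y the toolpath is (80.210,123.725) → (98.971,123.725) → (98.971,80.132) → (80.210,80.132) → (80.210,123.725), returning to the start.

Shape 2 is a closed polygon drawn with `<polygon>`. Its stroke #0000ff means cut at S962, F1106. After flipping Y the toolpath is (11.407,40.322) → (13.049,117.527) → (93.695,108.114) → (45.073,55.085) → (56.044,46.881) → (11.407,40.322), returning to the start.

Shape 3 is a rectangle drawn with `<path>`. Its stroke #ff00ff means engrave at S398, F3966. After flipping Y the toolpath is (21.774,113.182) → (52.025,113.182) → (52.025,93.684) → (21.774,93.684) → (21.774,113.182), returning to the start.

G21
G90
G0 X80.210 Y123.725
M3 S962
G1 X98.971 Y123.725 F1106
G1 X98.971 Y80.132 F1106
G1 X80.210 Y80.132 F1106
G1 X80.210 Y123.725 F1106
M5
G0 X11.407 Y40.322
M3 S962
G1 X13.049 Y117.527 F1106
G1 X93.695 Y108.114 F1106
G1 X45.073 Y55.085 F1106
G1 X56.044 Y46.881 F1106
G1 X11.407 Y40.322 F1106
M5
G0 X21.774 Y113.182
M3 S398
G1 X52.025 Y113.182 F3966
G1 X52.025 Y93.684 F3966
G1 X21.774 Y93.684 F3966
G1 X21.774 Y113.182 F3966
M5
G0 X0.000 Y0.000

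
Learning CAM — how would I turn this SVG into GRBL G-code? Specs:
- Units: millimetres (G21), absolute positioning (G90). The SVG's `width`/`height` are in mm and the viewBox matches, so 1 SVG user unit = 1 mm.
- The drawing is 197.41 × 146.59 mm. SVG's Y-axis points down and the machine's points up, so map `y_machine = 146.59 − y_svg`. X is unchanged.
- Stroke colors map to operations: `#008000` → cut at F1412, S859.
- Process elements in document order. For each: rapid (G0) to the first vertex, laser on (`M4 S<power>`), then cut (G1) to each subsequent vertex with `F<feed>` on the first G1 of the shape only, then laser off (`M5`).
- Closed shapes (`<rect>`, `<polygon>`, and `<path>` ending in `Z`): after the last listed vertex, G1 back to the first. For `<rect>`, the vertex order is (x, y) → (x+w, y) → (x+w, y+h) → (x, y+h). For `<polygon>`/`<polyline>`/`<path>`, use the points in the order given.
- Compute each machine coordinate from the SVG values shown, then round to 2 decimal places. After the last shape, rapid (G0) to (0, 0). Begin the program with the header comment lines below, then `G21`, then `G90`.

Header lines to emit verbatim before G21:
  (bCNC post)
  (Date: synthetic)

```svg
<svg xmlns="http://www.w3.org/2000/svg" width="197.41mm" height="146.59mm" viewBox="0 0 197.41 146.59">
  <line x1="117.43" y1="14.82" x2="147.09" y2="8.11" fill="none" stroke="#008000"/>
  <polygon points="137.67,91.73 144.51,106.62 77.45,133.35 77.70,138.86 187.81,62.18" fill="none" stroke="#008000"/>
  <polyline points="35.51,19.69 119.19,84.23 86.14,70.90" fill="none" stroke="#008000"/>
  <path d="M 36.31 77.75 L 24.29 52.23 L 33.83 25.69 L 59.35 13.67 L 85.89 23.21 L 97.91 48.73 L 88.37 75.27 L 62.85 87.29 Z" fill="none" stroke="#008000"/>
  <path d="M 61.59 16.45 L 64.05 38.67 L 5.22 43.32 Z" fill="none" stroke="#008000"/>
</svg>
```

(bCNC post)
(Date: synthetic)
G21
G90
G0 X117.43 Y131.77
M4 S859
G1 X147.09 Y138.48 F1412
M5
G0 X137.67 Y54.86
M4 S859
G1 X144.51 Y39.97 F1412
G1 X77.45 Y13.24
G1 X77.70 Y7.73
G1 X187.81 Y84.41
G1 X137.67 Y54.86
M5
G0 X35.51 Y126.90
M4 S859
G1 X119.19 Y62.36 F1412
G1 X86.14 Y75.69
M5
G0 X36.31 Y68.84
M4 S859
G1 X24.29 Y94.36 F1412
G1 X33.83 Y120.90
G1 X59.35 Y132.92
G1 X85.89 Y123.38
G1 X97.91 Y97.86
G1 X88.37 Y71.32
G1 X62.85 Y59.30
G1 X36.31 Y68.84
M5
G0 X61.59 Y130.14
M4 S859
G1 X64.05 Y107.92 F1412
G1 X5.22 Y103.27
G1 X61.59 Y130.14
M5
G0 X0.00 Y0.00

viewBox `0 0 197.41 146.59` with mm width/height → 1 unit = 1 mm. Flip: y_m = 146.59 − y_svg.

**Shape 1** — `<line>` line segment, stroke `#008000` → cut (S859, F1412). Machine vertices: (117.43,131.77) → (147.09,138.48). Open path.

**Shape 2** — `<polygon>` closed polygon, stroke `#008000` → cut (S859, F1412). Machine vertices: (137.67,54.86) → (144.51,39.97) → (77.45,13.24) → (77.70,7.73) → (187.81,84.41) → (137.67,54.86). Closed: final G1 returns to the first vertex.

**Shape 3** — `<polyline>` open polyline, stroke `#008000` → cut (S859, F1412). Machine vertices: (35.51,126.90) → (119.19,62.36) → (86.14,75.69). Open path.

**Shape 4** — `<path>` regular polygon, stroke `#008000` → cut (S859, F1412). Machine vertices: (36.31,68.84) → (24.29,94.36) → (33.83,120.90) → (59.35,132.92) → (85.89,123.38) → (97.91,97.86) → (88.37,71.32) → (62.85,59.30) → (36.31,68.84). Closed: final G1 returns to the first vertex.

**Shape 5** — `<path>` closed polygon, stroke `#008000` → cut (S859, F1412). Machine vertices: (61.59,130.14) → (64.05,107.92) → (5.22,103.27) → (61.59,130.14). Closed: final G1 returns to the first vertex.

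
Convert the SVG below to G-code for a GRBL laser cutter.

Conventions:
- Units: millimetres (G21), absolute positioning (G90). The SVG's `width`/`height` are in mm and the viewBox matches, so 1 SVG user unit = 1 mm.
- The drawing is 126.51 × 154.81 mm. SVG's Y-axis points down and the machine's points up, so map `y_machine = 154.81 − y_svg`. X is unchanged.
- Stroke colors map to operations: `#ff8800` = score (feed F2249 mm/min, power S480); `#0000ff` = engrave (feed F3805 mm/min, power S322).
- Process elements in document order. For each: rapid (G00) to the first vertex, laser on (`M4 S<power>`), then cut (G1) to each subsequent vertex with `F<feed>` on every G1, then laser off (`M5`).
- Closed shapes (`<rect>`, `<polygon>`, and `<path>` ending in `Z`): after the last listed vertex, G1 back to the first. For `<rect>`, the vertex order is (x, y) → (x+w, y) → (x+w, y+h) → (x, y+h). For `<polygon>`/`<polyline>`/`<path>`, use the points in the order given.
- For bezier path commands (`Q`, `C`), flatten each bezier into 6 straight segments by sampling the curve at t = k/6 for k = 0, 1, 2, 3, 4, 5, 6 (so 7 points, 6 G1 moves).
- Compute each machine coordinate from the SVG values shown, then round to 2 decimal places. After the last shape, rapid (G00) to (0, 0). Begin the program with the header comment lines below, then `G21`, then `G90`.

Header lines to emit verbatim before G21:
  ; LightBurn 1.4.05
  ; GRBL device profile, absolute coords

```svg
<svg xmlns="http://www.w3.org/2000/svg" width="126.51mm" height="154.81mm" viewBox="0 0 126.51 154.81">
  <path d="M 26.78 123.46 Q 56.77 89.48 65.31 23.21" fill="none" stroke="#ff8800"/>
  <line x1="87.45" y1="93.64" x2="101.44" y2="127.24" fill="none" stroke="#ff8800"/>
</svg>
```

; LightBurn 1.4.05
; GRBL device profile, absolute coords
G21
G90
G00 X26.78 Y31.35
M4 S480
G1 X36.18 Y43.57 F2249
G1 X44.39 Y57.59 F2249
G1 X51.41 Y73.40 F2249
G1 X57.23 Y91.01 F2249
G1 X61.87 Y110.41 F2249
G1 X65.31 Y131.60 F2249
M5
G00 X87.45 Y61.17
M4 S480
G1 X101.44 Y27.57 F2249
M5
G00 X0.00 Y0.00

Since the viewBox matches the mm dimensions, user units are millimetres directly. The only transform is the Y-flip y_m = 154.81 − y_svg.

Shape 1 is a quadratic bezier drawn with `<path>`. Its stroke #ff8800 means score at S480, F2249. After flipping Y the toolpath is (26.78,31.35) → (36.18,43.57) → (44.39,57.59) → (51.41,73.40) → (57.23,91.01) → (61.87,110.41) → (65.31,131.60).

Shape 2 is a line segment drawn with `<line>`. Its stroke #ff8800 means score at S480, F2249. After flipping Y the toolpath is (87.45,61.17) → (101.44,27.57).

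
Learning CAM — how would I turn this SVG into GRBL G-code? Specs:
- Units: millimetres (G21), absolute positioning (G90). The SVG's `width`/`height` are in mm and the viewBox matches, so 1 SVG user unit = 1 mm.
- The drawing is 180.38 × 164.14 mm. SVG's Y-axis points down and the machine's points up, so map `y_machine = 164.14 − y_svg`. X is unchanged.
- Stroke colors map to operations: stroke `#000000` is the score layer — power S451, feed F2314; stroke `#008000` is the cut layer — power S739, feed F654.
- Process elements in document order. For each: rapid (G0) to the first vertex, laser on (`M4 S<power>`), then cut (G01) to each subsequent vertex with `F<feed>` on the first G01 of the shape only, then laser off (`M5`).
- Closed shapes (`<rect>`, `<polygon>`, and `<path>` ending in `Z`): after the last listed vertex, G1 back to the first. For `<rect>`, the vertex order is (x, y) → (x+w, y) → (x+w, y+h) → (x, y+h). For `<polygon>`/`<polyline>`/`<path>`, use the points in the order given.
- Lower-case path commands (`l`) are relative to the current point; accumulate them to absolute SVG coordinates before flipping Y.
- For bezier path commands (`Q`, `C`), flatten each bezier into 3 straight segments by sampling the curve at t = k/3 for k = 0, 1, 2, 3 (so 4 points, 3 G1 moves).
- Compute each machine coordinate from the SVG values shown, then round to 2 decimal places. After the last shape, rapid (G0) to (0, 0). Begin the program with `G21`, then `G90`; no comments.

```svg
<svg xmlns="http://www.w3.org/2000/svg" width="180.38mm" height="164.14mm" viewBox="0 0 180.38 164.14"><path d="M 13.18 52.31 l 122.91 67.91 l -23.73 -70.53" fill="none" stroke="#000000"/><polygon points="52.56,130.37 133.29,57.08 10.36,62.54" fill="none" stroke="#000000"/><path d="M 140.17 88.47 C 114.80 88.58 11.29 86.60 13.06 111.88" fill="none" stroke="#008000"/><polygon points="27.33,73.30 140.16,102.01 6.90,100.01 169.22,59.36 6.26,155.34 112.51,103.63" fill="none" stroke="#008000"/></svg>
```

viewBox `0 0 180.38 164.14` with mm width/height → 1 unit = 1 mm. Flip: y_m = 164.14 − y_svg.

**Shape 1** — `<path>` open polyline, stroke `#000000` → score (S451, F2314). Machine vertices: (13.18,111.83) → (136.09,43.92) → (112.36,114.45). Open path.

**Shape 2** — `<polygon>` closed polygon, stroke `#000000` → score (S451, F2314). Machine vertices: (52.56,33.77) → (133.29,107.06) → (10.36,101.60) → (52.56,33.77). Closed: final G1 returns to the first vertex.

**Shape 3** — `<path>` cubic bezier, stroke `#008000` → cut (S739, F654). Control points (SVG): P0=(140.17,88.47), P1=(114.80,88.58), P2=(11.29,86.60), P3=(13.06,111.88); sampled at t=k/3. Machine vertices: (140.17,75.67) → (95.55,75.17) → (39.59,69.54) → (13.06,52.26). Open path.

**Shape 4** — `<polygon>` closed polygon, stroke `#008000` → cut (S739, F654). Machine vertices: (27.33,90.84) → (140.16,62.13) → (6.90,64.13) → (169.22,104.78) → (6.26,8.80) → (112.51,60.51) → (27.33,90.84). Closed: final G1 returns to the first vertex.

G21
G90
G0 X13.18 Y111.83
M4 S451
G01 X136.09 Y43.92 F2314
G01 X112.36 Y114.45
M5
G0 X52.56 Y33.77
M4 S451
G01 X133.29 Y107.06 F2314
G01 X10.36 Y101.60
G01 X52.56 Y33.77
M5
G0 X140.17 Y75.67
M4 S739
G01 X95.55 Y75.17 F654
G01 X39.59 Y69.54
G01 X13.06 Y52.26
M5
G0 X27.33 Y90.84
M4 S739
G01 X140.16 Y62.13 F654
G01 X6.90 Y64.13
G01 X169.22 Y104.78
G01 X6.26 Y8.80
G01 X112.51 Y60.51
G01 X27.33 Y90.84
M5
G0 X0.00 Y0.00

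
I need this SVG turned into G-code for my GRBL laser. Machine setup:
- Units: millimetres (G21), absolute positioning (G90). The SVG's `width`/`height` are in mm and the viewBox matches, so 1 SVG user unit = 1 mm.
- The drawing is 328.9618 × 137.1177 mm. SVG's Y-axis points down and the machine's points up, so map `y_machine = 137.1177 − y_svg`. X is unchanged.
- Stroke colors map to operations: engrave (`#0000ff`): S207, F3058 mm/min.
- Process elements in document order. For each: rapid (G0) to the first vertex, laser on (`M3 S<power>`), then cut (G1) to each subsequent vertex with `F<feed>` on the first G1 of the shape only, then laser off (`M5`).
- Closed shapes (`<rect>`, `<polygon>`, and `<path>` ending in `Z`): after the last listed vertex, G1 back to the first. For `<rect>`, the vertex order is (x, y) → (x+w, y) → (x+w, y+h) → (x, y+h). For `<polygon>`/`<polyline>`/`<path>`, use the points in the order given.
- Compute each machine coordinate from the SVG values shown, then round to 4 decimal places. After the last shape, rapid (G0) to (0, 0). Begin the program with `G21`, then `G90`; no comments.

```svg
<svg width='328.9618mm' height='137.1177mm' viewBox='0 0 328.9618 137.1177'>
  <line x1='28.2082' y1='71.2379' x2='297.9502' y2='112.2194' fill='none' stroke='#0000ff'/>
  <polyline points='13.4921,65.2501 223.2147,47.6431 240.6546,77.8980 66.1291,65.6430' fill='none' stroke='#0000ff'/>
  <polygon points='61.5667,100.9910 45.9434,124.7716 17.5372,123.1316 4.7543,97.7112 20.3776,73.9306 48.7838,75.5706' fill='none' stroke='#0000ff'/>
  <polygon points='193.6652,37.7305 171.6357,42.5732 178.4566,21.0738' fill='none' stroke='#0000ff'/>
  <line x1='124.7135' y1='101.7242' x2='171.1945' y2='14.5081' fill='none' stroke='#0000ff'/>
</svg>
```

G21
G90
G0 X28.2082 Y65.8798
M3 S207
G1 X297.9502 Y24.8983 F3058
M5
G0 X13.4921 Y71.8676
M3 S207
G1 X223.2147 Y89.4746 F3058
G1 X240.6546 Y59.2197
G1 X66.1291 Y71.4747
M5
G0 X61.5667 Y36.1267
M3 S207
G1 X45.9434 Y12.3461 F3058
G1 X17.5372 Y13.9861
G1 X4.7543 Y39.4065
G1 X20.3776 Y63.1871
G1 X48.7838 Y61.5471
G1 X61.5667 Y36.1267
M5
G0 X193.6652 Y99.3872
M3 S207
G1 X171.6357 Y94.5445 F3058
G1 X178.4566 Y116.0439
G1 X193.6652 Y99.3872
M5
G0 X124.7135 Y35.3935
M3 S207
G1 X171.1945 Y122.6096 F3058
M5
G0 X0.0000 Y0.0000

viewBox `0 0 328.9618 137.1177` with mm width/height → 1 unit = 1 mm. Flip: y_m = 137.1177 − y_svg.

**Shape 1** — `<line>` line segment, stroke `#0000ff` → engrave (S207, F3058). Machine vertices: (28.2082,65.8798) → (297.9502,24.8983). Open path.

**Shape 2** — `<polyline>` open polyline, stroke `#0000ff` → engrave (S207, F3058). Machine vertices: (13.4921,71.8676) → (223.2147,89.4746) → (240.6546,59.2197) → (66.1291,71.4747). Open path.

**Shape 3** — `<polygon>` regular polygon, stroke `#0000ff` → engrave (S207, F3058). Machine vertices: (61.5667,36.1267) → (45.9434,12.3461) → (17.5372,13.9861) → (4.7543,39.4065) → (20.3776,63.1871) → (48.7838,61.5471) → (61.5667,36.1267). Closed: final G1 returns to the first vertex.

**Shape 4** — `<polygon>` regular polygon, stroke `#0000ff` → engrave (S207, F3058). Machine vertices: (193.6652,99.3872) → (171.6357,94.5445) → (178.4566,116.0439) → (193.6652,99.3872). Closed: final G1 returns to the first vertex.

**Shape 5** — `<line>` line segment, stroke `#0000ff` → engrave (S207, F3058). Machine vertices: (124.7135,35.3935) → (171.1945,122.6096). Open path.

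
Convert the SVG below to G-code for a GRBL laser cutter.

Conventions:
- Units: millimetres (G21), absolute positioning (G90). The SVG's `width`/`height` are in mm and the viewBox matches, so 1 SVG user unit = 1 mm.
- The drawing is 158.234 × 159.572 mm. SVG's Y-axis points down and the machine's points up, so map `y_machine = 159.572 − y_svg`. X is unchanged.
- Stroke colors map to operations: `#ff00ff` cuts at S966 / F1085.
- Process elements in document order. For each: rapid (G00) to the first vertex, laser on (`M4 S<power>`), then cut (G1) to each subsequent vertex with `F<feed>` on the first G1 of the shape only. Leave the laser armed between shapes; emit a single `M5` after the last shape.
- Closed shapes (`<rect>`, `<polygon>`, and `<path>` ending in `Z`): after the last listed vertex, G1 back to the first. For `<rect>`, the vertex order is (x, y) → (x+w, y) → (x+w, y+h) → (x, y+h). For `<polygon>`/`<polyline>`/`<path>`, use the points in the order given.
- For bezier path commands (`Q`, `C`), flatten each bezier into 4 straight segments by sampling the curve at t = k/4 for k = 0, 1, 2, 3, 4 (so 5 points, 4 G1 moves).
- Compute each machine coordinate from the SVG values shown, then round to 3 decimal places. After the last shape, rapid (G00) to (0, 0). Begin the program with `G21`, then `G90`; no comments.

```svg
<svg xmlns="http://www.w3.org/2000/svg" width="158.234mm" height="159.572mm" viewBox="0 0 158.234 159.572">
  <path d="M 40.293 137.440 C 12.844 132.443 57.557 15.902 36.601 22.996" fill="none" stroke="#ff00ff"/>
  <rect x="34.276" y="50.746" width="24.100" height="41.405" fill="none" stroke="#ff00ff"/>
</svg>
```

G21
G90
G00 X40.293 Y22.132
M4 S966
G1 X31.083 Y43.120 F1085
G1 X36.012 Y83.888
G1 X42.159 Y122.390
G1 X36.601 Y136.576
G00 X34.276 Y108.826
M4 S966
G1 X58.376 Y108.826 F1085
G1 X58.376 Y67.421
G1 X34.276 Y67.421
G1 X34.276 Y108.826
M5
G00 X0.000 Y0.000

viewBox `0 0 158.234 159.572` with mm width/height → 1 unit = 1 mm. Flip: y_m = 159.572 − y_svg.

**Shape 1** — `<path>` cubic bezier, stroke `#ff00ff` → cut (S966, F1085). Control points (SVG): P0=(40.293,137.440), P1=(12.844,132.443), P2=(57.557,15.902), P3=(36.601,22.996); sampled at t=k/4. Machine vertices: (40.293,22.132) → (31.083,43.120) → (36.012,83.888) → (42.159,122.390) → (36.601,136.576). Open path.

**Shape 2** — `<rect>` rectangle, stroke `#ff00ff` → cut (S966, F1085). Machine vertices: (34.276,108.826) → (58.376,108.826) → (58.376,67.421) → (34.276,67.421) → (34.276,108.826). Closed: final G1 returns to the first vertex.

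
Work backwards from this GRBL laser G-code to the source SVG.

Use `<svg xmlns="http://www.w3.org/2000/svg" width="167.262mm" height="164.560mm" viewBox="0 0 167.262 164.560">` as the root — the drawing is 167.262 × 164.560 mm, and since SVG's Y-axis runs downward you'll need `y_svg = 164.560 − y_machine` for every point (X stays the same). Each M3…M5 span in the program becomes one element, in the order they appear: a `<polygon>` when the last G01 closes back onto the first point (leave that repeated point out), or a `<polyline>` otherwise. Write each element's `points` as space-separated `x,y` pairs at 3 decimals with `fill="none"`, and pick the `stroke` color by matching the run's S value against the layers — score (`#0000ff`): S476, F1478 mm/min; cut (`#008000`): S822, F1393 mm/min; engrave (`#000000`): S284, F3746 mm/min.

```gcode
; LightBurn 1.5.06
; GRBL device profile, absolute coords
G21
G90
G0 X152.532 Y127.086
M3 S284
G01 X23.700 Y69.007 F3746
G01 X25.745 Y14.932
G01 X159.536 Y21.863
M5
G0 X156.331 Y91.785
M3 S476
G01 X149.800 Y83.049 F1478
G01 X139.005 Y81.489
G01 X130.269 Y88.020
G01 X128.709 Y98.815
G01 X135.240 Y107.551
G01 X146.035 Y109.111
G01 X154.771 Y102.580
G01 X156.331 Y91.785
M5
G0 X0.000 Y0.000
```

Machine Y-up, SVG Y-down with viewBox height 164.560, so y_svg = 164.560 − y_machine; X carries over.

Run 1: power S284 maps to stroke `#000000` (engrave). The run is open, so emit a `<polyline>` with points (Y-flipped): 152.532,37.474 23.700,95.553 25.745,149.628 159.536,142.697.

Run 2: power S476 maps to stroke `#0000ff` (score). The run returns to its start, so emit a `<polygon>` with points (Y-flipped): 156.331,72.775 149.800,81.511 139.005,83.071 130.269,76.540 128.709,65.745 135.240,57.009 146.035,55.449 154.771,61.980.

<svg xmlns="http://www.w3.org/2000/svg" width="167.262mm" height="164.560mm" viewBox="0 0 167.262 164.560">
  <polyline points="152.532,37.474 23.700,95.553 25.745,149.628 159.536,142.697" fill="none" stroke="#000000"/>
  <polygon points="156.331,72.775 149.800,81.511 139.005,83.071 130.269,76.540 128.709,65.745 135.240,57.009 146.035,55.449 154.771,61.980" fill="none" stroke="#0000ff"/>
</svg>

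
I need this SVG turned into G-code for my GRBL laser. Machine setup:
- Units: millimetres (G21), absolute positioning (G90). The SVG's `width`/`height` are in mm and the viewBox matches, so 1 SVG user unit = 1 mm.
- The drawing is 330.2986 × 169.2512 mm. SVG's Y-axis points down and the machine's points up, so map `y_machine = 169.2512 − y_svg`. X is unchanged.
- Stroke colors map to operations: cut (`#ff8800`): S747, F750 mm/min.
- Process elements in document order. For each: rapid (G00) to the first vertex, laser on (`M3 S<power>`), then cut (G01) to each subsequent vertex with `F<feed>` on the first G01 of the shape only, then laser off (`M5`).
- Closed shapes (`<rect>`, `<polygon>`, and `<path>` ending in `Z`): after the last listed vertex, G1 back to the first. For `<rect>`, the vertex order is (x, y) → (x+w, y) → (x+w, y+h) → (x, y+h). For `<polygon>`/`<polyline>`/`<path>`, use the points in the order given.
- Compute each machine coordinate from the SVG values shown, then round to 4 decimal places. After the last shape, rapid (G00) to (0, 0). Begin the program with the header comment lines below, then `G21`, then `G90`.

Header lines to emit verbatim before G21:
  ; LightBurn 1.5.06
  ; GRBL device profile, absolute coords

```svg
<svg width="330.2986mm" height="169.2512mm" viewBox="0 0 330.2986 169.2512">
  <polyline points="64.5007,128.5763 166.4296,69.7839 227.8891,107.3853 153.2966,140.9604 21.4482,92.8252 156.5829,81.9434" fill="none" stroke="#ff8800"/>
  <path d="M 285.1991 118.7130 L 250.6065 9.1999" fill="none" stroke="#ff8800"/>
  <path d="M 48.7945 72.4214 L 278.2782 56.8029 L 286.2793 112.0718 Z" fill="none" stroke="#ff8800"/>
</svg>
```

; LightBurn 1.5.06
; GRBL device profile, absolute coords
G21
G90
G00 X64.5007 Y40.6749
M3 S747
G01 X166.4296 Y99.4673 F750
G01 X227.8891 Y61.8659
G01 X153.2966 Y28.2908
G01 X21.4482 Y76.4260
G01 X156.5829 Y87.3078
M5
G00 X285.1991 Y50.5382
M3 S747
G01 X250.6065 Y160.0513 F750
M5
G00 X48.7945 Y96.8298
M3 S747
G01 X278.2782 Y112.4483 F750
G01 X286.2793 Y57.1794
G01 X48.7945 Y96.8298
M5
G00 X0.0000 Y0.0000

Since the viewBox matches the mm dimensions, user units are millimetres directly. The only transform is the Y-flip y_m = 169.2512 − y_svg.

Shape 1 is a open polyline drawn with `<polyline>`. Its stroke #ff8800 means cut at S747, F750. After flipping Y the toolpath is (64.5007,40.6749) → (166.4296,99.4673) → (227.8891,61.8659) → (153.2966,28.2908) → (21.4482,76.4260) → (156.5829,87.3078).

Shape 2 is a line segment drawn with `<path>`. Its stroke #ff8800 means cut at S747, F750. After flipping Y the toolpath is (285.1991,50.5382) → (250.6065,160.0513).

Shape 3 is a closed polygon drawn with `<path>`. Its stroke #ff8800 means cut at S747, F750. After flipping Y the toolpath is (48.7945,96.8298) → (278.2782,112.4483) → (286.2793,57.1794) → (48.7945,96.8298), returning to the start.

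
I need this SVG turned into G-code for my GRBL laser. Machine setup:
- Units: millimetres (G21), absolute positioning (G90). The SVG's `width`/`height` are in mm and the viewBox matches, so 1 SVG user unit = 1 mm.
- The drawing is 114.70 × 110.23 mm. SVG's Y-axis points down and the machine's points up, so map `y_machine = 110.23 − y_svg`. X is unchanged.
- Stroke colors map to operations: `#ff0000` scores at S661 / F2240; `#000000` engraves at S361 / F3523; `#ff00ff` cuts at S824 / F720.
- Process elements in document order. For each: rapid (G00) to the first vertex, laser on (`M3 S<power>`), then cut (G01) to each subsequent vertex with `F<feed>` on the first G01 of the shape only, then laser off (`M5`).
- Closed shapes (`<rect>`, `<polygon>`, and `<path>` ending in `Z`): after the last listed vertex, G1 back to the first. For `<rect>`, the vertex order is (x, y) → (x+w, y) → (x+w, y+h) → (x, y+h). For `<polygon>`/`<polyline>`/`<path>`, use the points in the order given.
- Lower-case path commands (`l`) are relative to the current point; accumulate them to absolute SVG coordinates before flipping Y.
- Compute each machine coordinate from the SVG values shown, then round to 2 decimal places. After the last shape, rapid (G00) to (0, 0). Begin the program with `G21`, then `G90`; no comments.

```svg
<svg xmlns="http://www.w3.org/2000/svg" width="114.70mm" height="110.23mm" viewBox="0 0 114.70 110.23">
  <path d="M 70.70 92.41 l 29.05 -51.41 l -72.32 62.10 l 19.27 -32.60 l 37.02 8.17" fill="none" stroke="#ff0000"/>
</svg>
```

viewBox `0 0 114.70 110.23` with mm width/height → 1 unit = 1 mm. Flip: y_m = 110.23 − y_svg.

**Shape 1** — `<path>` open polyline, stroke `#ff0000` → score (S661, F2240). Machine vertices: (70.70,17.82) → (99.75,69.23) → (27.43,7.13) → (46.70,39.73) → (83.72,31.56). Open path.

G21
G90
G00 X70.70 Y17.82
M3 S661
G01 X99.75 Y69.23 F2240
G01 X27.43 Y7.13
G01 X46.70 Y39.73
G01 X83.72 Y31.56
M5
G00 X0.00 Y0.00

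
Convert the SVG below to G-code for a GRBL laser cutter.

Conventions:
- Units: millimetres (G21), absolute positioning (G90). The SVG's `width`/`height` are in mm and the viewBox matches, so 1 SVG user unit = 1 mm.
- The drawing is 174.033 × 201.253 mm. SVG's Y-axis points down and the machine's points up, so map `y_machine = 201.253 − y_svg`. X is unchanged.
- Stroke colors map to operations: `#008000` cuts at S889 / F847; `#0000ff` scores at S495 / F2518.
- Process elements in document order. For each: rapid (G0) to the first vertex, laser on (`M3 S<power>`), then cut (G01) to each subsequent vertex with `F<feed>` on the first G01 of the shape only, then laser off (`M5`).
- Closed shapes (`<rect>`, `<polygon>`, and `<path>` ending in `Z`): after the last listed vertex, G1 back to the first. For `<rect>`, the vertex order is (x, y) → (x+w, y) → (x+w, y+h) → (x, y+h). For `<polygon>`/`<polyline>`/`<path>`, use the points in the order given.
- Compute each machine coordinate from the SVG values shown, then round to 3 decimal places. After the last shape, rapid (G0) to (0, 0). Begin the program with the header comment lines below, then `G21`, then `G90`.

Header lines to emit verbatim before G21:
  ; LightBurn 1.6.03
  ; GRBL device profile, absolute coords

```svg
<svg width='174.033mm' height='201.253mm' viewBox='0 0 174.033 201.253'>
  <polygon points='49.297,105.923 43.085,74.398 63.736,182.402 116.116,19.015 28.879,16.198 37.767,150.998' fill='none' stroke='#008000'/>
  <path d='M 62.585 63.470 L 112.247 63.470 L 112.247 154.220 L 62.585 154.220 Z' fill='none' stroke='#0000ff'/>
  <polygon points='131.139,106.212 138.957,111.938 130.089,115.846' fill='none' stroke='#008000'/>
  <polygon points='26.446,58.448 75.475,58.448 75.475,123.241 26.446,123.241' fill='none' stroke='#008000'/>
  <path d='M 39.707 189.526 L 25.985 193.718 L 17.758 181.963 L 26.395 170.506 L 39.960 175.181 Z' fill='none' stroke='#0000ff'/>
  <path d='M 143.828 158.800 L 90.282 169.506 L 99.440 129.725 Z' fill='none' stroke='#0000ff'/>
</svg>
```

Since the viewBox matches the mm dimensions, user units are millimetres directly. The only transform is the Y-flip y_m = 201.253 − y_svg.

Shape 1 is a closed polygon drawn with `<polygon>`. Its stroke #008000 means cut at S889, F847. After flipping Y the toolpath is (49.297,95.330) → (43.085,126.855) → (63.736,18.851) → (116.116,182.238) → (28.879,185.055) → (37.767,50.255) → (49.297,95.330), returning to the start.

Shape 2 is a rectangle drawn with `<path>`. Its stroke #0000ff means score at S495, F2518. After flipping Y the toolpath is (62.585,137.783) → (112.247,137.783) → (112.247,47.033) → (62.585,47.033) → (62.585,137.783), returning to the start.

Shape 3 is a regular polygon drawn with `<polygon>`. Its stroke #008000 means cut at S889, F847. After flipping Y the toolpath is (131.139,95.041) → (138.957,89.315) → (130.089,85.407) → (131.139,95.041), returning to the start.

Shape 4 is a rectangle drawn with `<polygon>`. Its stroke #008000 means cut at S889, F847. After flipping Y the toolpath is (26.446,142.805) → (75.475,142.805) → (75.475,78.012) → (26.446,78.012) → (26.446,142.805), returning to the start.

Shape 5 is a regular polygon drawn with `<path>`. Its stroke #0000ff means score at S495, F2518. After flipping Y the toolpath is (39.707,11.727) → (25.985,7.535) → (17.758,19.290) → (26.395,30.747) → (39.960,26.072) → (39.707,11.727), returning to the start.

Shape 6 is a closed polygon drawn with `<path>`. Its stroke #0000ff means score at S495, F2518. After flipping Y the toolpath is (143.828,42.453) → (90.282,31.747) → (99.440,71.528) → (143.828,42.453), returning to the start.

; LightBurn 1.6.03
; GRBL device profile, absolute coords
G21
G90
G0 X49.297 Y95.330
M3 S889
G01 X43.085 Y126.855 F847
G01 X63.736 Y18.851
G01 X116.116 Y182.238
G01 X28.879 Y185.055
G01 X37.767 Y50.255
G01 X49.297 Y95.330
M5
G0 X62.585 Y137.783
M3 S495
G01 X112.247 Y137.783 F2518
G01 X112.247 Y47.033
G01 X62.585 Y47.033
G01 X62.585 Y137.783
M5
G0 X131.139 Y95.041
M3 S889
G01 X138.957 Y89.315 F847
G01 X130.089 Y85.407
G01 X131.139 Y95.041
M5
G0 X26.446 Y142.805
M3 S889
G01 X75.475 Y142.805 F847
G01 X75.475 Y78.012
G01 X26.446 Y78.012
G01 X26.446 Y142.805
M5
G0 X39.707 Y11.727
M3 S495
G01 X25.985 Y7.535 F2518
G01 X17.758 Y19.290
G01 X26.395 Y30.747
G01 X39.960 Y26.072
G01 X39.707 Y11.727
M5
G0 X143.828 Y42.453
M3 S495
G01 X90.282 Y31.747 F2518
G01 X99.440 Y71.528
G01 X143.828 Y42.453
M5
G0 X0.000 Y0.000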